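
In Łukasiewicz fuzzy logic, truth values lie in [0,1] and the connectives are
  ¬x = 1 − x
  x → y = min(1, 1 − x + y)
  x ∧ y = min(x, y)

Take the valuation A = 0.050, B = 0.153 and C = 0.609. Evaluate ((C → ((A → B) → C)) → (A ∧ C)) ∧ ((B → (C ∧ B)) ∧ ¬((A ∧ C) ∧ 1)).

A → B = min(1, 1 − 0.050 + 0.153) = min(1, 1.103) = 1.000
(A → B) → C = min(1, 1 − 1.000 + 0.609) = min(1, 0.609) = 0.609
C → ((A → B) → C) = min(1, 1 − 0.609 + 0.609) = min(1, 1.000) = 1.000
A ∧ C = min(0.050, 0.609) = 0.050
(C → ((A → B) → C)) → (A ∧ C) = min(1, 1 − 1.000 + 0.050) = min(1, 0.050) = 0.050
C ∧ B = min(0.609, 0.153) = 0.153
B → (C ∧ B) = min(1, 1 − 0.153 + 0.153) = min(1, 1.000) = 1.000
(A ∧ C) ∧ 1 = min(0.050, 1.000) = 0.050
¬((A ∧ C) ∧ 1) = 1 − 0.050 = 0.950
(B → (C ∧ B)) ∧ ¬((A ∧ C) ∧ 1) = min(1.000, 0.950) = 0.950
((C → ((A → B) → C)) → (A ∧ C)) ∧ ((B → (C ∧ B)) ∧ ¬((A ∧ C) ∧ 1)) = min(0.050, 0.950) = 0.050

0.050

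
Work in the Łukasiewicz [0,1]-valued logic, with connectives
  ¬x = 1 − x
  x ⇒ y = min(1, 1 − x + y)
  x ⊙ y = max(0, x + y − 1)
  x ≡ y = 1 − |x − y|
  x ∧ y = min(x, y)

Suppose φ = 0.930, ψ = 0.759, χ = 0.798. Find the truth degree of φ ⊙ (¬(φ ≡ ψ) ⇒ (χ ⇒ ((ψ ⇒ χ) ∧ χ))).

0.930

φ ≡ ψ = 1 − |0.930 − 0.759| = 1 − 0.171 = 0.829
¬(φ ≡ ψ) = 1 − 0.829 = 0.171
ψ ⇒ χ = min(1, 1 − 0.759 + 0.798) = min(1, 1.039) = 1.000
(ψ ⇒ χ) ∧ χ = min(1.000, 0.798) = 0.798
χ ⇒ ((ψ ⇒ χ) ∧ χ) = min(1, 1 − 0.798 + 0.798) = min(1, 1.000) = 1.000
¬(φ ≡ ψ) ⇒ (χ ⇒ ((ψ ⇒ χ) ∧ χ)) = min(1, 1 − 0.171 + 1.000) = min(1, 1.829) = 1.000
φ ⊙ (¬(φ ≡ ψ) ⇒ (χ ⇒ ((ψ ⇒ χ) ∧ χ))) = max(0, 0.930 + 1.000 − 1) = max(0, 0.930) = 0.930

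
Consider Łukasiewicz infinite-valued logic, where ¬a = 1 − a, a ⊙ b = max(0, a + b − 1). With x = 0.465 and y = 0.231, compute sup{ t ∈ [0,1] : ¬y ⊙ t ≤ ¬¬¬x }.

0.766

¬y = 1 − 0.231 = 0.769
So the left factor is ¬y = 0.769.
¬x = 1 − 0.465 = 0.535
¬¬x = 1 − 0.535 = 0.465
¬¬¬x = 1 − 0.465 = 0.535
So the right-hand bound is ¬¬¬x = 0.535.
The residuum of the Łukasiewicz t-norm gives the supremum: min(1, 1 − 0.769 + 0.535).
1 − 0.769 + 0.535 = 0.766, so t = min(1, 0.766) = 0.766.
Check: 0.769 ⊙ 0.766 = max(0, 0.535) = 0.535 ≤ 0.535.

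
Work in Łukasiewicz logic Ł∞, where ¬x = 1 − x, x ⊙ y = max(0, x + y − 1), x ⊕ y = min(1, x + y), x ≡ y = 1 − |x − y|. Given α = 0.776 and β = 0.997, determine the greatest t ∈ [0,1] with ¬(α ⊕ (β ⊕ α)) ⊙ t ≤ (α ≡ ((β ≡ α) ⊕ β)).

1.000

β ⊕ α = min(1, 0.997 + 0.776) = min(1, 1.773) = 1.000
α ⊕ (β ⊕ α) = min(1, 0.776 + 1.000) = min(1, 1.776) = 1.000
¬(α ⊕ (β ⊕ α)) = 1 − 1.000 = 0.000
So the left factor is ¬(α ⊕ (β ⊕ α)) = 0.000.
β ≡ α = 1 − |0.997 − 0.776| = 1 − 0.221 = 0.779
(β ≡ α) ⊕ β = min(1, 0.779 + 0.997) = min(1, 1.776) = 1.000
α ≡ ((β ≡ α) ⊕ β) = 1 − |0.776 − 1.000| = 1 − 0.224 = 0.776
So the right-hand bound is α ≡ ((β ≡ α) ⊕ β) = 0.776.
The residuum of the Łukasiewicz t-norm gives the supremum: min(1, 1 − 0.000 + 0.776).
1 − 0.000 + 0.776 = 1.776, so t = min(1, 1.776) = 1.000.
Check: 0.000 ⊙ 1.000 = max(0, 0.000) = 0.000 ≤ 0.776.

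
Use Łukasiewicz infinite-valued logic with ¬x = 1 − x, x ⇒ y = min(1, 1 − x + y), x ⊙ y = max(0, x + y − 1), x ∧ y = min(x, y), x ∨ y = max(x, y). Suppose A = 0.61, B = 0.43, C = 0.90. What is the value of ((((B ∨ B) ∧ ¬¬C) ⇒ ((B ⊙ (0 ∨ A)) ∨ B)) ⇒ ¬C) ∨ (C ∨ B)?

0.90

B ∨ B = max(0.43, 0.43) = 0.43
¬C = 1 − 0.90 = 0.10
¬¬C = 1 − 0.10 = 0.90
(B ∨ B) ∧ ¬¬C = min(0.43, 0.90) = 0.43
0 ∨ A = max(0.00, 0.61) = 0.61
B ⊙ (0 ∨ A) = max(0, 0.43 + 0.61 − 1) = max(0, 0.04) = 0.04
(B ⊙ (0 ∨ A)) ∨ B = max(0.04, 0.43) = 0.43
((B ∨ B) ∧ ¬¬C) ⇒ ((B ⊙ (0 ∨ A)) ∨ B) = min(1, 1 − 0.43 + 0.43) = min(1, 1.00) = 1.00
(((B ∨ B) ∧ ¬¬C) ⇒ ((B ⊙ (0 ∨ A)) ∨ B)) ⇒ ¬C = min(1, 1 − 1.00 + 0.10) = min(1, 0.10) = 0.10
C ∨ B = max(0.90, 0.43) = 0.90
((((B ∨ B) ∧ ¬¬C) ⇒ ((B ⊙ (0 ∨ A)) ∨ B)) ⇒ ¬C) ∨ (C ∨ B) = max(0.10, 0.90) = 0.90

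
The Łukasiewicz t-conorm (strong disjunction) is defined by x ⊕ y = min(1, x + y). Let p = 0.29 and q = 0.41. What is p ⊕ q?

0.70

p ⊕ q = min(1, 0.29 + 0.41) = min(1, 0.70) = 0.70
For comparison, the Gödel t-conorm max(x, y) would give 0.41.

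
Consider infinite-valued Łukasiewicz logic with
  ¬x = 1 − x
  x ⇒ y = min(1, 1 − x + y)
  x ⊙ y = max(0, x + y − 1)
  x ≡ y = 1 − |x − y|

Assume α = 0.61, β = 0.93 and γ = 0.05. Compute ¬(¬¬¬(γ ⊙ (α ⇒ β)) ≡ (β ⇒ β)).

0.05

α ⇒ β = min(1, 1 − 0.61 + 0.93) = min(1, 1.32) = 1.00
γ ⊙ (α ⇒ β) = max(0, 0.05 + 1.00 − 1) = max(0, 0.05) = 0.05
¬(γ ⊙ (α ⇒ β)) = 1 − 0.05 = 0.95
¬¬(γ ⊙ (α ⇒ β)) = 1 − 0.95 = 0.05
¬¬¬(γ ⊙ (α ⇒ β)) = 1 − 0.05 = 0.95
β ⇒ β = min(1, 1 − 0.93 + 0.93) = min(1, 1.00) = 1.00
¬¬¬(γ ⊙ (α ⇒ β)) ≡ (β ⇒ β) = 1 − |0.95 − 1.00| = 1 − 0.05 = 0.95
¬(¬¬¬(γ ⊙ (α ⇒ β)) ≡ (β ⇒ β)) = 1 − 0.95 = 0.05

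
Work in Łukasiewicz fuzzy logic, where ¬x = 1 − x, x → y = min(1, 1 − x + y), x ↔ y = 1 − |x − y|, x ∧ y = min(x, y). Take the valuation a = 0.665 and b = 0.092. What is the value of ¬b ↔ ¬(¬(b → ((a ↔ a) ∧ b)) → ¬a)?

0.092

¬b = 1 − 0.092 = 0.908
a ↔ a = 1 − |0.665 − 0.665| = 1 − 0.000 = 1.000
(a ↔ a) ∧ b = min(1.000, 0.092) = 0.092
b → ((a ↔ a) ∧ b) = min(1, 1 − 0.092 + 0.092) = min(1, 1.000) = 1.000
¬(b → ((a ↔ a) ∧ b)) = 1 − 1.000 = 0.000
¬a = 1 − 0.665 = 0.335
¬(b → ((a ↔ a) ∧ b)) → ¬a = min(1, 1 − 0.000 + 0.335) = min(1, 1.335) = 1.000
¬(¬(b → ((a ↔ a) ∧ b)) → ¬a) = 1 − 1.000 = 0.000
¬b ↔ ¬(¬(b → ((a ↔ a) ∧ b)) → ¬a) = 1 − |0.908 − 0.000| = 1 − 0.908 = 0.092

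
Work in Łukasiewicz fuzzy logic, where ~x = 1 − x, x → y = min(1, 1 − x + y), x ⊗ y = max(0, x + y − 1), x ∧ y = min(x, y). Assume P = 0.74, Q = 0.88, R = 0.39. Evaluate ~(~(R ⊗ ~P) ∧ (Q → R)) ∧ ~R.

~P = 1 − 0.74 = 0.26
R ⊗ ~P = max(0, 0.39 + 0.26 − 1) = max(0, -0.35) = 0.00
~(R ⊗ ~P) = 1 − 0.00 = 1.00
Q → R = min(1, 1 − 0.88 + 0.39) = min(1, 0.51) = 0.51
~(R ⊗ ~P) ∧ (Q → R) = min(1.00, 0.51) = 0.51
~(~(R ⊗ ~P) ∧ (Q → R)) = 1 − 0.51 = 0.49
~R = 1 − 0.39 = 0.61
~(~(R ⊗ ~P) ∧ (Q → R)) ∧ ~R = min(0.49, 0.61) = 0.49

0.49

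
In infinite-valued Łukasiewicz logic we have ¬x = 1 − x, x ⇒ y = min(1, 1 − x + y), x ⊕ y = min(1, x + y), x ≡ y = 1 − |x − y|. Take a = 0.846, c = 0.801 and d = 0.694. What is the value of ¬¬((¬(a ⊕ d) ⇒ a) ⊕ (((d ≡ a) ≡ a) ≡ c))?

a ⊕ d = min(1, 0.846 + 0.694) = min(1, 1.540) = 1.000
¬(a ⊕ d) = 1 − 1.000 = 0.000
¬(a ⊕ d) ⇒ a = min(1, 1 − 0.000 + 0.846) = min(1, 1.846) = 1.000
d ≡ a = 1 − |0.694 − 0.846| = 1 − 0.152 = 0.848
(d ≡ a) ≡ a = 1 − |0.848 − 0.846| = 1 − 0.002 = 0.998
((d ≡ a) ≡ a) ≡ c = 1 − |0.998 − 0.801| = 1 − 0.197 = 0.803
(¬(a ⊕ d) ⇒ a) ⊕ (((d ≡ a) ≡ a) ≡ c) = min(1, 1.000 + 0.803) = min(1, 1.803) = 1.000
¬((¬(a ⊕ d) ⇒ a) ⊕ (((d ≡ a) ≡ a) ≡ c)) = 1 − 1.000 = 0.000
¬¬((¬(a ⊕ d) ⇒ a) ⊕ (((d ≡ a) ≡ a) ≡ c)) = 1 − 0.000 = 1.000

1.000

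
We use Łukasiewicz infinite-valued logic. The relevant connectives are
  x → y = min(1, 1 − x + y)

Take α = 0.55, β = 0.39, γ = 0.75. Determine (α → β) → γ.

0.91

α → β = min(1, 1 − 0.55 + 0.39) = min(1, 0.84) = 0.84
(α → β) → γ = min(1, 1 − 0.84 + 0.75) = min(1, 0.91) = 0.91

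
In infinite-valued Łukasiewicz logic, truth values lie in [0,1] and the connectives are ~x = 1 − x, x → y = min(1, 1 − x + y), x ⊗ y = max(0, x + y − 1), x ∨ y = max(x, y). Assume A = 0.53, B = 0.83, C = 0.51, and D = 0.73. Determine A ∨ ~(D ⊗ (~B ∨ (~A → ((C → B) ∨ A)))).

0.53

~B = 1 − 0.83 = 0.17
~A = 1 − 0.53 = 0.47
C → B = min(1, 1 − 0.51 + 0.83) = min(1, 1.32) = 1.00
(C → B) ∨ A = max(1.00, 0.53) = 1.00
~A → ((C → B) ∨ A) = min(1, 1 − 0.47 + 1.00) = min(1, 1.53) = 1.00
~B ∨ (~A → ((C → B) ∨ A)) = max(0.17, 1.00) = 1.00
D ⊗ (~B ∨ (~A → ((C → B) ∨ A))) = max(0, 0.73 + 1.00 − 1) = max(0, 0.73) = 0.73
~(D ⊗ (~B ∨ (~A → ((C → B) ∨ A)))) = 1 − 0.73 = 0.27
A ∨ ~(D ⊗ (~B ∨ (~A → ((C → B) ∨ A)))) = max(0.53, 0.27) = 0.53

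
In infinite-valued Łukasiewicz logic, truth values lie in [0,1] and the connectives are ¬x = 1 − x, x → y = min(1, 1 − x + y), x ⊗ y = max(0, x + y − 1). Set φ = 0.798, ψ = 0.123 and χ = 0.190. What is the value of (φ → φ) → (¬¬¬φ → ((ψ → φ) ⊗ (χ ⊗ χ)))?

0.798

φ → φ = min(1, 1 − 0.798 + 0.798) = min(1, 1.000) = 1.000
¬φ = 1 − 0.798 = 0.202
¬¬φ = 1 − 0.202 = 0.798
¬¬¬φ = 1 − 0.798 = 0.202
ψ → φ = min(1, 1 − 0.123 + 0.798) = min(1, 1.675) = 1.000
χ ⊗ χ = max(0, 0.190 + 0.190 − 1) = max(0, -0.620) = 0.000
(ψ → φ) ⊗ (χ ⊗ χ) = max(0, 1.000 + 0.000 − 1) = max(0, 0.000) = 0.000
¬¬¬φ → ((ψ → φ) ⊗ (χ ⊗ χ)) = min(1, 1 − 0.202 + 0.000) = min(1, 0.798) = 0.798
(φ → φ) → (¬¬¬φ → ((ψ → φ) ⊗ (χ ⊗ χ))) = min(1, 1 − 1.000 + 0.798) = min(1, 0.798) = 0.798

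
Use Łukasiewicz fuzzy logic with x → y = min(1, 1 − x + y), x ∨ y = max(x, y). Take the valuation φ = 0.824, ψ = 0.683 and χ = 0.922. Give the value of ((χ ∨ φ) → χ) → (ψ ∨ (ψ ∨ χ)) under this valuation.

χ ∨ φ = max(0.922, 0.824) = 0.922
(χ ∨ φ) → χ = min(1, 1 − 0.922 + 0.922) = min(1, 1.000) = 1.000
ψ ∨ χ = max(0.683, 0.922) = 0.922
ψ ∨ (ψ ∨ χ) = max(0.683, 0.922) = 0.922
((χ ∨ φ) → χ) → (ψ ∨ (ψ ∨ χ)) = min(1, 1 − 1.000 + 0.922) = min(1, 0.922) = 0.922

0.922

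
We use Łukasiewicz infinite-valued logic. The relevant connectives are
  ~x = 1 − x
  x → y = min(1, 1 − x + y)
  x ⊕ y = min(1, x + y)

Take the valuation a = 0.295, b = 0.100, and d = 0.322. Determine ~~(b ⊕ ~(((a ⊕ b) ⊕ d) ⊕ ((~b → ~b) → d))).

a ⊕ b = min(1, 0.295 + 0.100) = min(1, 0.395) = 0.395
(a ⊕ b) ⊕ d = min(1, 0.395 + 0.322) = min(1, 0.717) = 0.717
~b = 1 − 0.100 = 0.900
~b → ~b = min(1, 1 − 0.900 + 0.900) = min(1, 1.000) = 1.000
(~b → ~b) → d = min(1, 1 − 1.000 + 0.322) = min(1, 0.322) = 0.322
((a ⊕ b) ⊕ d) ⊕ ((~b → ~b) → d) = min(1, 0.717 + 0.322) = min(1, 1.039) = 1.000
~(((a ⊕ b) ⊕ d) ⊕ ((~b → ~b) → d)) = 1 − 1.000 = 0.000
b ⊕ ~(((a ⊕ b) ⊕ d) ⊕ ((~b → ~b) → d)) = min(1, 0.100 + 0.000) = min(1, 0.100) = 0.100
~(b ⊕ ~(((a ⊕ b) ⊕ d) ⊕ ((~b → ~b) → d))) = 1 − 0.100 = 0.900
~~(b ⊕ ~(((a ⊕ b) ⊕ d) ⊕ ((~b → ~b) → d))) = 1 − 0.900 = 0.100

0.100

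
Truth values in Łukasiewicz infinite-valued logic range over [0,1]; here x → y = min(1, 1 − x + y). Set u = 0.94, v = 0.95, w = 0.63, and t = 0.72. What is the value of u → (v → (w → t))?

w → t = min(1, 1 − 0.63 + 0.72) = min(1, 1.09) = 1.00
v → (w → t) = min(1, 1 − 0.95 + 1.00) = min(1, 1.05) = 1.00
u → (v → (w → t)) = min(1, 1 − 0.94 + 1.00) = min(1, 1.06) = 1.00

1.00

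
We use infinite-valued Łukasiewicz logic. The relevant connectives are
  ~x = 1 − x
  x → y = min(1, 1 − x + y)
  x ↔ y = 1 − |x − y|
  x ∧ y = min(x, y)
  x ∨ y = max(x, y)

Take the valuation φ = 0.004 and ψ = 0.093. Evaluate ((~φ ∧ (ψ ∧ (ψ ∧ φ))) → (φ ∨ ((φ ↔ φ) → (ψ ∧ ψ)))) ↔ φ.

~φ = 1 − 0.004 = 0.996
ψ ∧ φ = min(0.093, 0.004) = 0.004
ψ ∧ (ψ ∧ φ) = min(0.093, 0.004) = 0.004
~φ ∧ (ψ ∧ (ψ ∧ φ)) = min(0.996, 0.004) = 0.004
φ ↔ φ = 1 − |0.004 − 0.004| = 1 − 0.000 = 1.000
ψ ∧ ψ = min(0.093, 0.093) = 0.093
(φ ↔ φ) → (ψ ∧ ψ) = min(1, 1 − 1.000 + 0.093) = min(1, 0.093) = 0.093
φ ∨ ((φ ↔ φ) → (ψ ∧ ψ)) = max(0.004, 0.093) = 0.093
(~φ ∧ (ψ ∧ (ψ ∧ φ))) → (φ ∨ ((φ ↔ φ) → (ψ ∧ ψ))) = min(1, 1 − 0.004 + 0.093) = min(1, 1.089) = 1.000
((~φ ∧ (ψ ∧ (ψ ∧ φ))) → (φ ∨ ((φ ↔ φ) → (ψ ∧ ψ)))) ↔ φ = 1 − |1.000 − 0.004| = 1 − 0.996 = 0.004

0.004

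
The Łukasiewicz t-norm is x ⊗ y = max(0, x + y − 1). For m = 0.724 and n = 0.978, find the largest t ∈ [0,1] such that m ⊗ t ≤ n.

The residuum of the Łukasiewicz t-norm gives the supremum: min(1, 1 − 0.724 + 0.978).
1 − 0.724 + 0.978 = 1.254, so t = min(1, 1.254) = 1.000.
Check: 0.724 ⊗ 1.000 = max(0, 0.724) = 0.724 ≤ 0.978.

1.000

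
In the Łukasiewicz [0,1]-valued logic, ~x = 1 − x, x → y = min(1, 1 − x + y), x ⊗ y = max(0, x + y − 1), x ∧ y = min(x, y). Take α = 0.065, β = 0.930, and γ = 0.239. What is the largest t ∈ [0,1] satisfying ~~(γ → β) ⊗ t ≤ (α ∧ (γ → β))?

γ → β = min(1, 1 − 0.239 + 0.930) = min(1, 1.691) = 1.000
~(γ → β) = 1 − 1.000 = 0.000
~~(γ → β) = 1 − 0.000 = 1.000
So the left factor is ~~(γ → β) = 1.000.
α ∧ (γ → β) = min(0.065, 1.000) = 0.065
So the right-hand bound is α ∧ (γ → β) = 0.065.
The residuum of the Łukasiewicz t-norm gives the supremum: min(1, 1 − 1.000 + 0.065).
1 − 1.000 + 0.065 = 0.065, so t = min(1, 0.065) = 0.065.
Check: 1.000 ⊗ 0.065 = max(0, 0.065) = 0.065 ≤ 0.065.

0.065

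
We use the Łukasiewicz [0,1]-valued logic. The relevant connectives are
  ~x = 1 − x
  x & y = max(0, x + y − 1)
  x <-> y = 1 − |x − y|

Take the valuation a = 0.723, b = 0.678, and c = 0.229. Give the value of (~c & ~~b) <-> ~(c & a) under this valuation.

0.449

~c = 1 − 0.229 = 0.771
~b = 1 − 0.678 = 0.322
~~b = 1 − 0.322 = 0.678
~c & ~~b = max(0, 0.771 + 0.678 − 1) = max(0, 0.449) = 0.449
c & a = max(0, 0.229 + 0.723 − 1) = max(0, -0.048) = 0.000
~(c & a) = 1 − 0.000 = 1.000
(~c & ~~b) <-> ~(c & a) = 1 − |0.449 − 1.000| = 1 − 0.551 = 0.449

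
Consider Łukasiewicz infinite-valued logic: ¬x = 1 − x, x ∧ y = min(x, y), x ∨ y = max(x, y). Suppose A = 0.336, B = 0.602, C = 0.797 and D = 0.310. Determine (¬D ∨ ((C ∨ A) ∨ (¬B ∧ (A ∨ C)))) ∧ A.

0.336

¬D = 1 − 0.310 = 0.690
C ∨ A = max(0.797, 0.336) = 0.797
¬B = 1 − 0.602 = 0.398
A ∨ C = max(0.336, 0.797) = 0.797
¬B ∧ (A ∨ C) = min(0.398, 0.797) = 0.398
(C ∨ A) ∨ (¬B ∧ (A ∨ C)) = max(0.797, 0.398) = 0.797
¬D ∨ ((C ∨ A) ∨ (¬B ∧ (A ∨ C))) = max(0.690, 0.797) = 0.797
(¬D ∨ ((C ∨ A) ∨ (¬B ∧ (A ∨ C)))) ∧ A = min(0.797, 0.336) = 0.336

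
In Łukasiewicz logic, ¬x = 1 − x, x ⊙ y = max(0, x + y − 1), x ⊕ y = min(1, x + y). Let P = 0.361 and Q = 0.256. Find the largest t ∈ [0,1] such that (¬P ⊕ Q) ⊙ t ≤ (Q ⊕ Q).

¬P = 1 − 0.361 = 0.639
¬P ⊕ Q = min(1, 0.639 + 0.256) = min(1, 0.895) = 0.895
So the left factor is ¬P ⊕ Q = 0.895.
Q ⊕ Q = min(1, 0.256 + 0.256) = min(1, 0.512) = 0.512
So the right-hand bound is Q ⊕ Q = 0.512.
The residuum of the Łukasiewicz t-norm gives the supremum: min(1, 1 − 0.895 + 0.512).
1 − 0.895 + 0.512 = 0.617, so t = min(1, 0.617) = 0.617.
Check: 0.895 ⊙ 0.617 = max(0, 0.512) = 0.512 ≤ 0.512.

0.617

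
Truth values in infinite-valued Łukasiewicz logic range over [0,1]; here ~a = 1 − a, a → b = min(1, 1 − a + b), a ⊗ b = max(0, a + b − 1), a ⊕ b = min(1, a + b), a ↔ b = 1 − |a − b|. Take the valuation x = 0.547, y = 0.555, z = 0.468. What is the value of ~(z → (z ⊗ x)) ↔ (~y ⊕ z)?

z ⊗ x = max(0, 0.468 + 0.547 − 1) = max(0, 0.015) = 0.015
z → (z ⊗ x) = min(1, 1 − 0.468 + 0.015) = min(1, 0.547) = 0.547
~(z → (z ⊗ x)) = 1 − 0.547 = 0.453
~y = 1 − 0.555 = 0.445
~y ⊕ z = min(1, 0.445 + 0.468) = min(1, 0.913) = 0.913
~(z → (z ⊗ x)) ↔ (~y ⊕ z) = 1 − |0.453 − 0.913| = 1 − 0.460 = 0.540

0.540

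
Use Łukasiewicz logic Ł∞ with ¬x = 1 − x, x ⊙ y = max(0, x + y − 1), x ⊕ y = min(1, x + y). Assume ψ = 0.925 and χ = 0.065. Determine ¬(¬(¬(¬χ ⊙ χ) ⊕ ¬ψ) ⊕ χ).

¬χ = 1 − 0.065 = 0.935
¬χ ⊙ χ = max(0, 0.935 + 0.065 − 1) = max(0, 0.000) = 0.000
¬(¬χ ⊙ χ) = 1 − 0.000 = 1.000
¬ψ = 1 − 0.925 = 0.075
¬(¬χ ⊙ χ) ⊕ ¬ψ = min(1, 1.000 + 0.075) = min(1, 1.075) = 1.000
¬(¬(¬χ ⊙ χ) ⊕ ¬ψ) = 1 − 1.000 = 0.000
¬(¬(¬χ ⊙ χ) ⊕ ¬ψ) ⊕ χ = min(1, 0.000 + 0.065) = min(1, 0.065) = 0.065
¬(¬(¬(¬χ ⊙ χ) ⊕ ¬ψ) ⊕ χ) = 1 − 0.065 = 0.935

0.935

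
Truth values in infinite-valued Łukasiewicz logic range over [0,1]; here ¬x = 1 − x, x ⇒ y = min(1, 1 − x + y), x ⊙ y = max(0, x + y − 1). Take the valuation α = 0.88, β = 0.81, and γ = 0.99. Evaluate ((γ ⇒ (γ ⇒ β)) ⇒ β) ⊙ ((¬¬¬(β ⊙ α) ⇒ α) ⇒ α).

γ ⇒ β = min(1, 1 − 0.99 + 0.81) = min(1, 0.82) = 0.82
γ ⇒ (γ ⇒ β) = min(1, 1 − 0.99 + 0.82) = min(1, 0.83) = 0.83
(γ ⇒ (γ ⇒ β)) ⇒ β = min(1, 1 − 0.83 + 0.81) = min(1, 0.98) = 0.98
β ⊙ α = max(0, 0.81 + 0.88 − 1) = max(0, 0.69) = 0.69
¬(β ⊙ α) = 1 − 0.69 = 0.31
¬¬(β ⊙ α) = 1 − 0.31 = 0.69
¬¬¬(β ⊙ α) = 1 − 0.69 = 0.31
¬¬¬(β ⊙ α) ⇒ α = min(1, 1 − 0.31 + 0.88) = min(1, 1.57) = 1.00
(¬¬¬(β ⊙ α) ⇒ α) ⇒ α = min(1, 1 − 1.00 + 0.88) = min(1, 0.88) = 0.88
((γ ⇒ (γ ⇒ β)) ⇒ β) ⊙ ((¬¬¬(β ⊙ α) ⇒ α) ⇒ α) = max(0, 0.98 + 0.88 − 1) = max(0, 0.86) = 0.86

0.86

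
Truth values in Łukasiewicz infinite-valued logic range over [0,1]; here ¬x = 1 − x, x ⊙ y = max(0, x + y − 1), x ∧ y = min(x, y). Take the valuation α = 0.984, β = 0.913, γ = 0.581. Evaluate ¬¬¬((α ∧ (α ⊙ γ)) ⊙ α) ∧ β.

α ⊙ γ = max(0, 0.984 + 0.581 − 1) = max(0, 0.565) = 0.565
α ∧ (α ⊙ γ) = min(0.984, 0.565) = 0.565
(α ∧ (α ⊙ γ)) ⊙ α = max(0, 0.565 + 0.984 − 1) = max(0, 0.549) = 0.549
¬((α ∧ (α ⊙ γ)) ⊙ α) = 1 − 0.549 = 0.451
¬¬((α ∧ (α ⊙ γ)) ⊙ α) = 1 − 0.451 = 0.549
¬¬¬((α ∧ (α ⊙ γ)) ⊙ α) = 1 − 0.549 = 0.451
¬¬¬((α ∧ (α ⊙ γ)) ⊙ α) ∧ β = min(0.451, 0.913) = 0.451

0.451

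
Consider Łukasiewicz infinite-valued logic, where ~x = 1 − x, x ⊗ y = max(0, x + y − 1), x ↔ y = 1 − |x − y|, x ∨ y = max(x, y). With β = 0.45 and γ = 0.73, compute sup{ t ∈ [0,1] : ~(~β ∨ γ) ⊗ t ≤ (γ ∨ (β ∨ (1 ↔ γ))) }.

~β = 1 − 0.45 = 0.55
~β ∨ γ = max(0.55, 0.73) = 0.73
~(~β ∨ γ) = 1 − 0.73 = 0.27
So the left factor is ~(~β ∨ γ) = 0.27.
1 ↔ γ = 1 − |1.00 − 0.73| = 1 − 0.27 = 0.73
β ∨ (1 ↔ γ) = max(0.45, 0.73) = 0.73
γ ∨ (β ∨ (1 ↔ γ)) = max(0.73, 0.73) = 0.73
So the right-hand bound is γ ∨ (β ∨ (1 ↔ γ)) = 0.73.
The residuum of the Łukasiewicz t-norm gives the supremum: min(1, 1 − 0.27 + 0.73).
1 − 0.27 + 0.73 = 1.46, so t = min(1, 1.46) = 1.00.
Check: 0.27 ⊗ 1.00 = max(0, 0.27) = 0.27 ≤ 0.73.

1.00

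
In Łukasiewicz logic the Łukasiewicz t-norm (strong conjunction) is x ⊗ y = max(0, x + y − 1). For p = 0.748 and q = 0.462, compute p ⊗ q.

p ⊗ q = max(0, 0.748 + 0.462 − 1) = max(0, 0.210) = 0.210
For comparison, the Gödel (minimum) t-norm min(x, y) would give 0.462.

0.210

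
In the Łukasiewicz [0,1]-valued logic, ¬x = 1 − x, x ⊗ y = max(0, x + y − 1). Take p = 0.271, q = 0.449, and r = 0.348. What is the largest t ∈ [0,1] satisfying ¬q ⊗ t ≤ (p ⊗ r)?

0.449

¬q = 1 − 0.449 = 0.551
So the left factor is ¬q = 0.551.
p ⊗ r = max(0, 0.271 + 0.348 − 1) = max(0, -0.381) = 0.000
So the right-hand bound is p ⊗ r = 0.000.
The residuum of the Łukasiewicz t-norm gives the supremum: min(1, 1 − 0.551 + 0.000).
1 − 0.551 + 0.000 = 0.449, so t = min(1, 0.449) = 0.449.
Check: 0.551 ⊗ 0.449 = max(0, 0.000) = 0.000 ≤ 0.000.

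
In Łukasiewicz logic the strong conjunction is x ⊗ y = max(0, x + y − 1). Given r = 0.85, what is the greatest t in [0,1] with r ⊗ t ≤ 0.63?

The residuum of the Łukasiewicz t-norm gives the supremum: min(1, 1 − 0.85 + 0.63).
1 − 0.85 + 0.63 = 0.78, so t = min(1, 0.78) = 0.78.
Check: 0.85 ⊗ 0.78 = max(0, 0.63) = 0.63 ≤ 0.63.

0.78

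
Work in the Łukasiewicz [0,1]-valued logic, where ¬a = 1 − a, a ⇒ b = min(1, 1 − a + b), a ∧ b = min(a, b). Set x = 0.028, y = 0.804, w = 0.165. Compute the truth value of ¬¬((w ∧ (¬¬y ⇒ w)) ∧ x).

0.028

¬y = 1 − 0.804 = 0.196
¬¬y = 1 − 0.196 = 0.804
¬¬y ⇒ w = min(1, 1 − 0.804 + 0.165) = min(1, 0.361) = 0.361
w ∧ (¬¬y ⇒ w) = min(0.165, 0.361) = 0.165
(w ∧ (¬¬y ⇒ w)) ∧ x = min(0.165, 0.028) = 0.028
¬((w ∧ (¬¬y ⇒ w)) ∧ x) = 1 − 0.028 = 0.972
¬¬((w ∧ (¬¬y ⇒ w)) ∧ x) = 1 − 0.972 = 0.028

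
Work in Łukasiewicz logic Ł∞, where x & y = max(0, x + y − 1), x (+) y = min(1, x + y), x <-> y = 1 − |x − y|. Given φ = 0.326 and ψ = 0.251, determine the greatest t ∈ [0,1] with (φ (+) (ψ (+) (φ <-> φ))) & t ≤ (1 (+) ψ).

φ <-> φ = 1 − |0.326 − 0.326| = 1 − 0.000 = 1.000
ψ (+) (φ <-> φ) = min(1, 0.251 + 1.000) = min(1, 1.251) = 1.000
φ (+) (ψ (+) (φ <-> φ)) = min(1, 0.326 + 1.000) = min(1, 1.326) = 1.000
So the left factor is φ (+) (ψ (+) (φ <-> φ)) = 1.000.
1 (+) ψ = min(1, 1.000 + 0.251) = min(1, 1.251) = 1.000
So the right-hand bound is 1 (+) ψ = 1.000.
The residuum of the Łukasiewicz t-norm gives the supremum: min(1, 1 − 1.000 + 1.000).
1 − 1.000 + 1.000 = 1.000, so t = min(1, 1.000) = 1.000.
Check: 1.000 & 1.000 = max(0, 1.000) = 1.000 ≤ 1.000.

1.000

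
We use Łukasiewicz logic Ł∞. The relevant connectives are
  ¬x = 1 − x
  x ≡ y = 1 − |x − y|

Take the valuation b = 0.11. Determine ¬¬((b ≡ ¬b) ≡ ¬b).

0.33

¬b = 1 − 0.11 = 0.89
b ≡ ¬b = 1 − |0.11 − 0.89| = 1 − 0.78 = 0.22
(b ≡ ¬b) ≡ ¬b = 1 − |0.22 − 0.89| = 1 − 0.67 = 0.33
¬((b ≡ ¬b) ≡ ¬b) = 1 − 0.33 = 0.67
¬¬((b ≡ ¬b) ≡ ¬b) = 1 − 0.67 = 0.33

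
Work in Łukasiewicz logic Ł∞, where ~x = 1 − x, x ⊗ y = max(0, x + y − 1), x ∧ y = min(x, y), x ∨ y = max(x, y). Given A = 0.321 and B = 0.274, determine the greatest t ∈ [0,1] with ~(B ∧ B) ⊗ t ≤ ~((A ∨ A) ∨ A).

0.953

B ∧ B = min(0.274, 0.274) = 0.274
~(B ∧ B) = 1 − 0.274 = 0.726
So the left factor is ~(B ∧ B) = 0.726.
A ∨ A = max(0.321, 0.321) = 0.321
(A ∨ A) ∨ A = max(0.321, 0.321) = 0.321
~((A ∨ A) ∨ A) = 1 − 0.321 = 0.679
So the right-hand bound is ~((A ∨ A) ∨ A) = 0.679.
The residuum of the Łukasiewicz t-norm gives the supremum: min(1, 1 − 0.726 + 0.679).
1 − 0.726 + 0.679 = 0.953, so t = min(1, 0.953) = 0.953.
Check: 0.726 ⊗ 0.953 = max(0, 0.679) = 0.679 ≤ 0.679.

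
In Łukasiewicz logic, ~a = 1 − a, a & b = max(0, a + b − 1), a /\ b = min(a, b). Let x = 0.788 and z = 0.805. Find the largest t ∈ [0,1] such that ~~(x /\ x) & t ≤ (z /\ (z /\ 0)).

x /\ x = min(0.788, 0.788) = 0.788
~(x /\ x) = 1 − 0.788 = 0.212
~~(x /\ x) = 1 − 0.212 = 0.788
So the left factor is ~~(x /\ x) = 0.788.
z /\ 0 = min(0.805, 0.000) = 0.000
z /\ (z /\ 0) = min(0.805, 0.000) = 0.000
So the right-hand bound is z /\ (z /\ 0) = 0.000.
The residuum of the Łukasiewicz t-norm gives the supremum: min(1, 1 − 0.788 + 0.000).
1 − 0.788 + 0.000 = 0.212, so t = min(1, 0.212) = 0.212.
Check: 0.788 & 0.212 = max(0, 0.000) = 0.000 ≤ 0.000.

0.212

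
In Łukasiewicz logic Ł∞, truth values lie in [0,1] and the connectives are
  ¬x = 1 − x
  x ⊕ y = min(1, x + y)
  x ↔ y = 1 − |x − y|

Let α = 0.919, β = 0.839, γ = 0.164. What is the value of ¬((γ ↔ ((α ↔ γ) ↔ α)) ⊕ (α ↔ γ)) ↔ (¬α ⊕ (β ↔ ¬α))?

α ↔ γ = 1 − |0.919 − 0.164| = 1 − 0.755 = 0.245
(α ↔ γ) ↔ α = 1 − |0.245 − 0.919| = 1 − 0.674 = 0.326
γ ↔ ((α ↔ γ) ↔ α) = 1 − |0.164 − 0.326| = 1 − 0.162 = 0.838
(γ ↔ ((α ↔ γ) ↔ α)) ⊕ (α ↔ γ) = min(1, 0.838 + 0.245) = min(1, 1.083) = 1.000
¬((γ ↔ ((α ↔ γ) ↔ α)) ⊕ (α ↔ γ)) = 1 − 1.000 = 0.000
¬α = 1 − 0.919 = 0.081
β ↔ ¬α = 1 − |0.839 − 0.081| = 1 − 0.758 = 0.242
¬α ⊕ (β ↔ ¬α) = min(1, 0.081 + 0.242) = min(1, 0.323) = 0.323
¬((γ ↔ ((α ↔ γ) ↔ α)) ⊕ (α ↔ γ)) ↔ (¬α ⊕ (β ↔ ¬α)) = 1 − |0.000 − 0.323| = 1 − 0.323 = 0.677

0.677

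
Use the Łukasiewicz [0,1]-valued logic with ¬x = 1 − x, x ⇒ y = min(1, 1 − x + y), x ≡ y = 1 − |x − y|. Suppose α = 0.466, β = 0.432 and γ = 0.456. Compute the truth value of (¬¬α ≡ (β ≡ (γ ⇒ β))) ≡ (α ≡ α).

0.990

¬α = 1 − 0.466 = 0.534
¬¬α = 1 − 0.534 = 0.466
γ ⇒ β = min(1, 1 − 0.456 + 0.432) = min(1, 0.976) = 0.976
β ≡ (γ ⇒ β) = 1 − |0.432 − 0.976| = 1 − 0.544 = 0.456
¬¬α ≡ (β ≡ (γ ⇒ β)) = 1 − |0.466 − 0.456| = 1 − 0.010 = 0.990
α ≡ α = 1 − |0.466 − 0.466| = 1 − 0.000 = 1.000
(¬¬α ≡ (β ≡ (γ ⇒ β))) ≡ (α ≡ α) = 1 − |0.990 − 1.000| = 1 − 0.010 = 0.990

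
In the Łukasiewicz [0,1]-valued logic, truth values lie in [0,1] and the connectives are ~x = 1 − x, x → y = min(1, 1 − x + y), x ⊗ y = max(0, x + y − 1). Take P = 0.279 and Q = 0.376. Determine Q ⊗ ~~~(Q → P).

Q → P = min(1, 1 − 0.376 + 0.279) = min(1, 0.903) = 0.903
~(Q → P) = 1 − 0.903 = 0.097
~~(Q → P) = 1 − 0.097 = 0.903
~~~(Q → P) = 1 − 0.903 = 0.097
Q ⊗ ~~~(Q → P) = max(0, 0.376 + 0.097 − 1) = max(0, -0.527) = 0.000

0.000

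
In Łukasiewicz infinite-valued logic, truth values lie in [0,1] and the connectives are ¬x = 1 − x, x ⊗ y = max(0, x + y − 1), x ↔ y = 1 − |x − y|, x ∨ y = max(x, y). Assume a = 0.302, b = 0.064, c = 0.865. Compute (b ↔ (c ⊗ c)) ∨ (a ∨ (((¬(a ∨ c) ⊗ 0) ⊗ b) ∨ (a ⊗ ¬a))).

0.334

c ⊗ c = max(0, 0.865 + 0.865 − 1) = max(0, 0.730) = 0.730
b ↔ (c ⊗ c) = 1 − |0.064 − 0.730| = 1 − 0.666 = 0.334
a ∨ c = max(0.302, 0.865) = 0.865
¬(a ∨ c) = 1 − 0.865 = 0.135
¬(a ∨ c) ⊗ 0 = max(0, 0.135 + 0.000 − 1) = max(0, -0.865) = 0.000
(¬(a ∨ c) ⊗ 0) ⊗ b = max(0, 0.000 + 0.064 − 1) = max(0, -0.936) = 0.000
¬a = 1 − 0.302 = 0.698
a ⊗ ¬a = max(0, 0.302 + 0.698 − 1) = max(0, 0.000) = 0.000
((¬(a ∨ c) ⊗ 0) ⊗ b) ∨ (a ⊗ ¬a) = max(0.000, 0.000) = 0.000
a ∨ (((¬(a ∨ c) ⊗ 0) ⊗ b) ∨ (a ⊗ ¬a)) = max(0.302, 0.000) = 0.302
(b ↔ (c ⊗ c)) ∨ (a ∨ (((¬(a ∨ c) ⊗ 0) ⊗ b) ∨ (a ⊗ ¬a))) = max(0.334, 0.302) = 0.334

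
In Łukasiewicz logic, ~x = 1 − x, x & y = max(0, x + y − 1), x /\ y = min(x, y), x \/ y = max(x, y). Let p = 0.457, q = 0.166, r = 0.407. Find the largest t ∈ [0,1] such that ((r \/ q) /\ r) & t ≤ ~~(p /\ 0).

r \/ q = max(0.407, 0.166) = 0.407
(r \/ q) /\ r = min(0.407, 0.407) = 0.407
So the left factor is (r \/ q) /\ r = 0.407.
p /\ 0 = min(0.457, 0.000) = 0.000
~(p /\ 0) = 1 − 0.000 = 1.000
~~(p /\ 0) = 1 − 1.000 = 0.000
So the right-hand bound is ~~(p /\ 0) = 0.000.
The residuum of the Łukasiewicz t-norm gives the supremum: min(1, 1 − 0.407 + 0.000).
1 − 0.407 + 0.000 = 0.593, so t = min(1, 0.593) = 0.593.
Check: 0.407 & 0.593 = max(0, 0.000) = 0.000 ≤ 0.000.

0.593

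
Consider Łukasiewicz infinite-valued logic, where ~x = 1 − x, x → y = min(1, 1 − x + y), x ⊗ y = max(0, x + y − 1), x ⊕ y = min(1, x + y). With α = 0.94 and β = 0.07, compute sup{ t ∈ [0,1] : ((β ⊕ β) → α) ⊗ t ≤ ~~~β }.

0.93

β ⊕ β = min(1, 0.07 + 0.07) = min(1, 0.14) = 0.14
(β ⊕ β) → α = min(1, 1 − 0.14 + 0.94) = min(1, 1.80) = 1.00
So the left factor is (β ⊕ β) → α = 1.00.
~β = 1 − 0.07 = 0.93
~~β = 1 − 0.93 = 0.07
~~~β = 1 − 0.07 = 0.93
So the right-hand bound is ~~~β = 0.93.
The residuum of the Łukasiewicz t-norm gives the supremum: min(1, 1 − 1.00 + 0.93).
1 − 1.00 + 0.93 = 0.93, so t = min(1, 0.93) = 0.93.
Check: 1.00 ⊗ 0.93 = max(0, 0.93) = 0.93 ≤ 0.93.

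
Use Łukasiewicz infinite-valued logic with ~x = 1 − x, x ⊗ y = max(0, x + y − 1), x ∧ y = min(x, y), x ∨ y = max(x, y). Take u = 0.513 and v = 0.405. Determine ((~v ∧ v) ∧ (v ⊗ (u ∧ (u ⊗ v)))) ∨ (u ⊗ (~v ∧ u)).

0.026

~v = 1 − 0.405 = 0.595
~v ∧ v = min(0.595, 0.405) = 0.405
u ⊗ v = max(0, 0.513 + 0.405 − 1) = max(0, -0.082) = 0.000
u ∧ (u ⊗ v) = min(0.513, 0.000) = 0.000
v ⊗ (u ∧ (u ⊗ v)) = max(0, 0.405 + 0.000 − 1) = max(0, -0.595) = 0.000
(~v ∧ v) ∧ (v ⊗ (u ∧ (u ⊗ v))) = min(0.405, 0.000) = 0.000
~v ∧ u = min(0.595, 0.513) = 0.513
u ⊗ (~v ∧ u) = max(0, 0.513 + 0.513 − 1) = max(0, 0.026) = 0.026
((~v ∧ v) ∧ (v ⊗ (u ∧ (u ⊗ v)))) ∨ (u ⊗ (~v ∧ u)) = max(0.000, 0.026) = 0.026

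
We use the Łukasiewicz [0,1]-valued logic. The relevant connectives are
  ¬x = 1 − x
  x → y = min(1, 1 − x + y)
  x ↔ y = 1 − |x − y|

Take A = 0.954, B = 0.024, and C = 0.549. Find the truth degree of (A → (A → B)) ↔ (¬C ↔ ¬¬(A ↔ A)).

0.665

A → B = min(1, 1 − 0.954 + 0.024) = min(1, 0.070) = 0.070
A → (A → B) = min(1, 1 − 0.954 + 0.070) = min(1, 0.116) = 0.116
¬C = 1 − 0.549 = 0.451
A ↔ A = 1 − |0.954 − 0.954| = 1 − 0.000 = 1.000
¬(A ↔ A) = 1 − 1.000 = 0.000
¬¬(A ↔ A) = 1 − 0.000 = 1.000
¬C ↔ ¬¬(A ↔ A) = 1 − |0.451 − 1.000| = 1 − 0.549 = 0.451
(A → (A → B)) ↔ (¬C ↔ ¬¬(A ↔ A)) = 1 − |0.116 − 0.451| = 1 − 0.335 = 0.665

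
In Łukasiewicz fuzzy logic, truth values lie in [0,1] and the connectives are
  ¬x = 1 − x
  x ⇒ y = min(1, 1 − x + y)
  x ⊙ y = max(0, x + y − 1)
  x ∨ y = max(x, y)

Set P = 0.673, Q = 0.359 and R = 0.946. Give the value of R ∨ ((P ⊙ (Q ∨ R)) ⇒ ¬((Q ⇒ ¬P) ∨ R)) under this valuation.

Q ∨ R = max(0.359, 0.946) = 0.946
P ⊙ (Q ∨ R) = max(0, 0.673 + 0.946 − 1) = max(0, 0.619) = 0.619
¬P = 1 − 0.673 = 0.327
Q ⇒ ¬P = min(1, 1 − 0.359 + 0.327) = min(1, 0.968) = 0.968
(Q ⇒ ¬P) ∨ R = max(0.968, 0.946) = 0.968
¬((Q ⇒ ¬P) ∨ R) = 1 − 0.968 = 0.032
(P ⊙ (Q ∨ R)) ⇒ ¬((Q ⇒ ¬P) ∨ R) = min(1, 1 − 0.619 + 0.032) = min(1, 0.413) = 0.413
R ∨ ((P ⊙ (Q ∨ R)) ⇒ ¬((Q ⇒ ¬P) ∨ R)) = max(0.946, 0.413) = 0.946

0.946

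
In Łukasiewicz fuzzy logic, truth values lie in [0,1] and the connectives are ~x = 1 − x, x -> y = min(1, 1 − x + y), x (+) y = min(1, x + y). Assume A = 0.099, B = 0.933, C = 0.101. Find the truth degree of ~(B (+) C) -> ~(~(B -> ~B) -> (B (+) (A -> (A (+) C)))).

B (+) C = min(1, 0.933 + 0.101) = min(1, 1.034) = 1.000
~(B (+) C) = 1 − 1.000 = 0.000
~B = 1 − 0.933 = 0.067
B -> ~B = min(1, 1 − 0.933 + 0.067) = min(1, 0.134) = 0.134
~(B -> ~B) = 1 − 0.134 = 0.866
A (+) C = min(1, 0.099 + 0.101) = min(1, 0.200) = 0.200
A -> (A (+) C) = min(1, 1 − 0.099 + 0.200) = min(1, 1.101) = 1.000
B (+) (A -> (A (+) C)) = min(1, 0.933 + 1.000) = min(1, 1.933) = 1.000
~(B -> ~B) -> (B (+) (A -> (A (+) C))) = min(1, 1 − 0.866 + 1.000) = min(1, 1.134) = 1.000
~(~(B -> ~B) -> (B (+) (A -> (A (+) C)))) = 1 − 1.000 = 0.000
~(B (+) C) -> ~(~(B -> ~B) -> (B (+) (A -> (A (+) C)))) = min(1, 1 − 0.000 + 0.000) = min(1, 1.000) = 1.000

1.000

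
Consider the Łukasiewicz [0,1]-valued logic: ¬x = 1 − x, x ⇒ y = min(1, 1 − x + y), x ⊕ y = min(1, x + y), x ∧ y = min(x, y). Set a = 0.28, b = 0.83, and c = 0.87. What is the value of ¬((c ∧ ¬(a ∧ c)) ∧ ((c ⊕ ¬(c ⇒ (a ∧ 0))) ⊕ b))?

a ∧ c = min(0.28, 0.87) = 0.28
¬(a ∧ c) = 1 − 0.28 = 0.72
c ∧ ¬(a ∧ c) = min(0.87, 0.72) = 0.72
a ∧ 0 = min(0.28, 0.00) = 0.00
c ⇒ (a ∧ 0) = min(1, 1 − 0.87 + 0.00) = min(1, 0.13) = 0.13
¬(c ⇒ (a ∧ 0)) = 1 − 0.13 = 0.87
c ⊕ ¬(c ⇒ (a ∧ 0)) = min(1, 0.87 + 0.87) = min(1, 1.74) = 1.00
(c ⊕ ¬(c ⇒ (a ∧ 0))) ⊕ b = min(1, 1.00 + 0.83) = min(1, 1.83) = 1.00
(c ∧ ¬(a ∧ c)) ∧ ((c ⊕ ¬(c ⇒ (a ∧ 0))) ⊕ b) = min(0.72, 1.00) = 0.72
¬((c ∧ ¬(a ∧ c)) ∧ ((c ⊕ ¬(c ⇒ (a ∧ 0))) ⊕ b)) = 1 − 0.72 = 0.28

0.28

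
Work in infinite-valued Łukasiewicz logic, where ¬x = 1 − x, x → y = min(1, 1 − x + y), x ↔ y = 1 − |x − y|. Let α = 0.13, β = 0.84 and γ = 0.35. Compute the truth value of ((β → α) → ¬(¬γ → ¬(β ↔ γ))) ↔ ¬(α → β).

0.13

β → α = min(1, 1 − 0.84 + 0.13) = min(1, 0.29) = 0.29
¬γ = 1 − 0.35 = 0.65
β ↔ γ = 1 − |0.84 − 0.35| = 1 − 0.49 = 0.51
¬(β ↔ γ) = 1 − 0.51 = 0.49
¬γ → ¬(β ↔ γ) = min(1, 1 − 0.65 + 0.49) = min(1, 0.84) = 0.84
¬(¬γ → ¬(β ↔ γ)) = 1 − 0.84 = 0.16
(β → α) → ¬(¬γ → ¬(β ↔ γ)) = min(1, 1 − 0.29 + 0.16) = min(1, 0.87) = 0.87
α → β = min(1, 1 − 0.13 + 0.84) = min(1, 1.71) = 1.00
¬(α → β) = 1 − 1.00 = 0.00
((β → α) → ¬(¬γ → ¬(β ↔ γ))) ↔ ¬(α → β) = 1 − |0.87 − 0.00| = 1 − 0.87 = 0.13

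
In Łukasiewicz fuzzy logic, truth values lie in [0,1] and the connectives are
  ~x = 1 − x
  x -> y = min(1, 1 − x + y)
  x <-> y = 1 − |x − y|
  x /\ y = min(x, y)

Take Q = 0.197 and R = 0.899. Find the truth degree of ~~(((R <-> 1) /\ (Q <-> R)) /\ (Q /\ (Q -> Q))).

0.197

R <-> 1 = 1 − |0.899 − 1.000| = 1 − 0.101 = 0.899
Q <-> R = 1 − |0.197 − 0.899| = 1 − 0.702 = 0.298
(R <-> 1) /\ (Q <-> R) = min(0.899, 0.298) = 0.298
Q -> Q = min(1, 1 − 0.197 + 0.197) = min(1, 1.000) = 1.000
Q /\ (Q -> Q) = min(0.197, 1.000) = 0.197
((R <-> 1) /\ (Q <-> R)) /\ (Q /\ (Q -> Q)) = min(0.298, 0.197) = 0.197
~(((R <-> 1) /\ (Q <-> R)) /\ (Q /\ (Q -> Q))) = 1 − 0.197 = 0.803
~~(((R <-> 1) /\ (Q <-> R)) /\ (Q /\ (Q -> Q))) = 1 − 0.803 = 0.197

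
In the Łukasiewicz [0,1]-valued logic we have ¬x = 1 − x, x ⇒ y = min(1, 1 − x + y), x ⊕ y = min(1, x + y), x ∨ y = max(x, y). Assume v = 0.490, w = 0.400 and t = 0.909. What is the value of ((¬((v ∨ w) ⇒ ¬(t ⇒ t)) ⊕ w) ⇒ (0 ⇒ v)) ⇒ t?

0.909

v ∨ w = max(0.490, 0.400) = 0.490
t ⇒ t = min(1, 1 − 0.909 + 0.909) = min(1, 1.000) = 1.000
¬(t ⇒ t) = 1 − 1.000 = 0.000
(v ∨ w) ⇒ ¬(t ⇒ t) = min(1, 1 − 0.490 + 0.000) = min(1, 0.510) = 0.510
¬((v ∨ w) ⇒ ¬(t ⇒ t)) = 1 − 0.510 = 0.490
¬((v ∨ w) ⇒ ¬(t ⇒ t)) ⊕ w = min(1, 0.490 + 0.400) = min(1, 0.890) = 0.890
0 ⇒ v = min(1, 1 − 0.000 + 0.490) = min(1, 1.490) = 1.000
(¬((v ∨ w) ⇒ ¬(t ⇒ t)) ⊕ w) ⇒ (0 ⇒ v) = min(1, 1 − 0.890 + 1.000) = min(1, 1.110) = 1.000
((¬((v ∨ w) ⇒ ¬(t ⇒ t)) ⊕ w) ⇒ (0 ⇒ v)) ⇒ t = min(1, 1 − 1.000 + 0.909) = min(1, 0.909) = 0.909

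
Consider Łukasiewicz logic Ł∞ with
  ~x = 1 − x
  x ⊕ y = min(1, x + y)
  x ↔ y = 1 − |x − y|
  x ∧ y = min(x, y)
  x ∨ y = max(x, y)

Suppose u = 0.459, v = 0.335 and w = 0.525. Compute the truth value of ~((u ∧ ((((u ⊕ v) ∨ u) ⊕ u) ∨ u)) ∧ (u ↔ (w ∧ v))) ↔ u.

u ⊕ v = min(1, 0.459 + 0.335) = min(1, 0.794) = 0.794
(u ⊕ v) ∨ u = max(0.794, 0.459) = 0.794
((u ⊕ v) ∨ u) ⊕ u = min(1, 0.794 + 0.459) = min(1, 1.253) = 1.000
(((u ⊕ v) ∨ u) ⊕ u) ∨ u = max(1.000, 0.459) = 1.000
u ∧ ((((u ⊕ v) ∨ u) ⊕ u) ∨ u) = min(0.459, 1.000) = 0.459
w ∧ v = min(0.525, 0.335) = 0.335
u ↔ (w ∧ v) = 1 − |0.459 − 0.335| = 1 − 0.124 = 0.876
(u ∧ ((((u ⊕ v) ∨ u) ⊕ u) ∨ u)) ∧ (u ↔ (w ∧ v)) = min(0.459, 0.876) = 0.459
~((u ∧ ((((u ⊕ v) ∨ u) ⊕ u) ∨ u)) ∧ (u ↔ (w ∧ v))) = 1 − 0.459 = 0.541
~((u ∧ ((((u ⊕ v) ∨ u) ⊕ u) ∨ u)) ∧ (u ↔ (w ∧ v))) ↔ u = 1 − |0.541 − 0.459| = 1 − 0.082 = 0.918

0.918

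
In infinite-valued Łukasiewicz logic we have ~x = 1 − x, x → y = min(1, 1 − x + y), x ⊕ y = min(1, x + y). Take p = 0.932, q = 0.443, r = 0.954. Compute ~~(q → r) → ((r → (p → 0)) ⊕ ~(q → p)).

0.114

q → r = min(1, 1 − 0.443 + 0.954) = min(1, 1.511) = 1.000
~(q → r) = 1 − 1.000 = 0.000
~~(q → r) = 1 − 0.000 = 1.000
p → 0 = min(1, 1 − 0.932 + 0.000) = min(1, 0.068) = 0.068
r → (p → 0) = min(1, 1 − 0.954 + 0.068) = min(1, 0.114) = 0.114
q → p = min(1, 1 − 0.443 + 0.932) = min(1, 1.489) = 1.000
~(q → p) = 1 − 1.000 = 0.000
(r → (p → 0)) ⊕ ~(q → p) = min(1, 0.114 + 0.000) = min(1, 0.114) = 0.114
~~(q → r) → ((r → (p → 0)) ⊕ ~(q → p)) = min(1, 1 − 1.000 + 0.114) = min(1, 0.114) = 0.114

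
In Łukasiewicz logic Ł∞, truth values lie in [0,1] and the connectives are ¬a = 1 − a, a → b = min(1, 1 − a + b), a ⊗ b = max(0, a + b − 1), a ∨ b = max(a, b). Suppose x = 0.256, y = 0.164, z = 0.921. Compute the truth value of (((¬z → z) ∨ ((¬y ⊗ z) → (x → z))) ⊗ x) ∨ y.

0.256

¬z = 1 − 0.921 = 0.079
¬z → z = min(1, 1 − 0.079 + 0.921) = min(1, 1.842) = 1.000
¬y = 1 − 0.164 = 0.836
¬y ⊗ z = max(0, 0.836 + 0.921 − 1) = max(0, 0.757) = 0.757
x → z = min(1, 1 − 0.256 + 0.921) = min(1, 1.665) = 1.000
(¬y ⊗ z) → (x → z) = min(1, 1 − 0.757 + 1.000) = min(1, 1.243) = 1.000
(¬z → z) ∨ ((¬y ⊗ z) → (x → z)) = max(1.000, 1.000) = 1.000
((¬z → z) ∨ ((¬y ⊗ z) → (x → z))) ⊗ x = max(0, 1.000 + 0.256 − 1) = max(0, 0.256) = 0.256
(((¬z → z) ∨ ((¬y ⊗ z) → (x → z))) ⊗ x) ∨ y = max(0.256, 0.164) = 0.256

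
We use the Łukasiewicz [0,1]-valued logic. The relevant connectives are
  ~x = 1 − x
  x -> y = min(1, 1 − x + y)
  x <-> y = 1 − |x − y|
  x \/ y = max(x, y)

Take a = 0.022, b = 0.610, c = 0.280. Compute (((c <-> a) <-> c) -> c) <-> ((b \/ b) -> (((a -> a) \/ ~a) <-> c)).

c <-> a = 1 − |0.280 − 0.022| = 1 − 0.258 = 0.742
(c <-> a) <-> c = 1 − |0.742 − 0.280| = 1 − 0.462 = 0.538
((c <-> a) <-> c) -> c = min(1, 1 − 0.538 + 0.280) = min(1, 0.742) = 0.742
b \/ b = max(0.610, 0.610) = 0.610
a -> a = min(1, 1 − 0.022 + 0.022) = min(1, 1.000) = 1.000
~a = 1 − 0.022 = 0.978
(a -> a) \/ ~a = max(1.000, 0.978) = 1.000
((a -> a) \/ ~a) <-> c = 1 − |1.000 − 0.280| = 1 − 0.720 = 0.280
(b \/ b) -> (((a -> a) \/ ~a) <-> c) = min(1, 1 − 0.610 + 0.280) = min(1, 0.670) = 0.670
(((c <-> a) <-> c) -> c) <-> ((b \/ b) -> (((a -> a) \/ ~a) <-> c)) = 1 − |0.742 − 0.670| = 1 − 0.072 = 0.928

0.928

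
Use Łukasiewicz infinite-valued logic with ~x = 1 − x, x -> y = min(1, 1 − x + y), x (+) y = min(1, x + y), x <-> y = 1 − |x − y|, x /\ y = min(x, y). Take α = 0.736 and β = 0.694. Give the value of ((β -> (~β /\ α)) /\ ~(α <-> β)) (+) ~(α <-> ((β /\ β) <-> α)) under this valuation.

0.264

~β = 1 − 0.694 = 0.306
~β /\ α = min(0.306, 0.736) = 0.306
β -> (~β /\ α) = min(1, 1 − 0.694 + 0.306) = min(1, 0.612) = 0.612
α <-> β = 1 − |0.736 − 0.694| = 1 − 0.042 = 0.958
~(α <-> β) = 1 − 0.958 = 0.042
(β -> (~β /\ α)) /\ ~(α <-> β) = min(0.612, 0.042) = 0.042
β /\ β = min(0.694, 0.694) = 0.694
(β /\ β) <-> α = 1 − |0.694 − 0.736| = 1 − 0.042 = 0.958
α <-> ((β /\ β) <-> α) = 1 − |0.736 − 0.958| = 1 − 0.222 = 0.778
~(α <-> ((β /\ β) <-> α)) = 1 − 0.778 = 0.222
((β -> (~β /\ α)) /\ ~(α <-> β)) (+) ~(α <-> ((β /\ β) <-> α)) = min(1, 0.042 + 0.222) = min(1, 0.264) = 0.264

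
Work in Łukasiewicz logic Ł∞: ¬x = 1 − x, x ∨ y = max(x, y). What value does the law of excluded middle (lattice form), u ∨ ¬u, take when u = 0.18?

¬u = 1 − 0.18 = 0.82
u ∨ ¬u = max(0.18, 0.82) = 0.82
(The value 0.82 < 1 shows this instance is not satisfied; not a Ł∞-tautology — its value is max(a, 1−a).)

0.82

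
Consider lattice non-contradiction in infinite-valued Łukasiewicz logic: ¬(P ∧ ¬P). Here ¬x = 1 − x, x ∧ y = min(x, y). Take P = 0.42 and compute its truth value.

0.58

¬P = 1 − 0.42 = 0.58
P ∧ ¬P = min(0.42, 0.58) = 0.42
¬(P ∧ ¬P) = 1 − 0.42 = 0.58
(The value 0.58 < 1 shows this instance is not satisfied; not a Ł∞-tautology — its value is 1 − min(a, 1−a).)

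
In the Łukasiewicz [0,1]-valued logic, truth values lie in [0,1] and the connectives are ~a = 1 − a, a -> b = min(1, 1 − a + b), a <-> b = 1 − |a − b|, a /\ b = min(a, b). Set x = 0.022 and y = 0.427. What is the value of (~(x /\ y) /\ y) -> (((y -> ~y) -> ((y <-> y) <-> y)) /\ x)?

x /\ y = min(0.022, 0.427) = 0.022
~(x /\ y) = 1 − 0.022 = 0.978
~(x /\ y) /\ y = min(0.978, 0.427) = 0.427
~y = 1 − 0.427 = 0.573
y -> ~y = min(1, 1 − 0.427 + 0.573) = min(1, 1.146) = 1.000
y <-> y = 1 − |0.427 − 0.427| = 1 − 0.000 = 1.000
(y <-> y) <-> y = 1 − |1.000 − 0.427| = 1 − 0.573 = 0.427
(y -> ~y) -> ((y <-> y) <-> y) = min(1, 1 − 1.000 + 0.427) = min(1, 0.427) = 0.427
((y -> ~y) -> ((y <-> y) <-> y)) /\ x = min(0.427, 0.022) = 0.022
(~(x /\ y) /\ y) -> (((y -> ~y) -> ((y <-> y) <-> y)) /\ x) = min(1, 1 − 0.427 + 0.022) = min(1, 0.595) = 0.595

0.595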